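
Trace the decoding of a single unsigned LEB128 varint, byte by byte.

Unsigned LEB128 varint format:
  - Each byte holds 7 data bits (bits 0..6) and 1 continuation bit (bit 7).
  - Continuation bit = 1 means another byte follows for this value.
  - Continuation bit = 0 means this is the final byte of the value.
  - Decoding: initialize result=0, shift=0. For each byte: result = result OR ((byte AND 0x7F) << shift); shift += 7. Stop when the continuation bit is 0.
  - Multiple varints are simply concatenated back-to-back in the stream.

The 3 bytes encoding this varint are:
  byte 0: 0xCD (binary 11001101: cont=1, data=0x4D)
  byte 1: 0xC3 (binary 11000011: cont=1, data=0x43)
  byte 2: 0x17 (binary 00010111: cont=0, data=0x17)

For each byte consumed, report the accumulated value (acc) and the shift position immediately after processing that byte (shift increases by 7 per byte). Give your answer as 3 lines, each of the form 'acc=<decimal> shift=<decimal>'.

byte 0=0xCD: payload=0x4D=77, contrib = 77<<0 = 77; acc -> 77, shift -> 7
byte 1=0xC3: payload=0x43=67, contrib = 67<<7 = 8576; acc -> 8653, shift -> 14
byte 2=0x17: payload=0x17=23, contrib = 23<<14 = 376832; acc -> 385485, shift -> 21

Answer: acc=77 shift=7
acc=8653 shift=14
acc=385485 shift=21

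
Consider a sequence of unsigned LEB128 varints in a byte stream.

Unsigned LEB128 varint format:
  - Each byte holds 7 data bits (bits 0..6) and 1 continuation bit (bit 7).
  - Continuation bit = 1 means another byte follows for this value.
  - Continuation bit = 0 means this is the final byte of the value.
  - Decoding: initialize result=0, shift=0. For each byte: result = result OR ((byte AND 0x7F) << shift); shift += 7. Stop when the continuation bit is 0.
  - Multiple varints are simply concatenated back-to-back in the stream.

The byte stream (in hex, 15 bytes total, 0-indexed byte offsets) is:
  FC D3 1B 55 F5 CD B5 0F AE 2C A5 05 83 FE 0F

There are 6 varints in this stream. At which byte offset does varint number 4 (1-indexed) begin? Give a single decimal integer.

  byte[0]=0xFC cont=1 payload=0x7C=124: acc |= 124<<0 -> acc=124 shift=7
  byte[1]=0xD3 cont=1 payload=0x53=83: acc |= 83<<7 -> acc=10748 shift=14
  byte[2]=0x1B cont=0 payload=0x1B=27: acc |= 27<<14 -> acc=453116 shift=21 [end]
Varint 1: bytes[0:3] = FC D3 1B -> value 453116 (3 byte(s))
  byte[3]=0x55 cont=0 payload=0x55=85: acc |= 85<<0 -> acc=85 shift=7 [end]
Varint 2: bytes[3:4] = 55 -> value 85 (1 byte(s))
  byte[4]=0xF5 cont=1 payload=0x75=117: acc |= 117<<0 -> acc=117 shift=7
  byte[5]=0xCD cont=1 payload=0x4D=77: acc |= 77<<7 -> acc=9973 shift=14
  byte[6]=0xB5 cont=1 payload=0x35=53: acc |= 53<<14 -> acc=878325 shift=21
  byte[7]=0x0F cont=0 payload=0x0F=15: acc |= 15<<21 -> acc=32335605 shift=28 [end]
Varint 3: bytes[4:8] = F5 CD B5 0F -> value 32335605 (4 byte(s))
  byte[8]=0xAE cont=1 payload=0x2E=46: acc |= 46<<0 -> acc=46 shift=7
  byte[9]=0x2C cont=0 payload=0x2C=44: acc |= 44<<7 -> acc=5678 shift=14 [end]
Varint 4: bytes[8:10] = AE 2C -> value 5678 (2 byte(s))
  byte[10]=0xA5 cont=1 payload=0x25=37: acc |= 37<<0 -> acc=37 shift=7
  byte[11]=0x05 cont=0 payload=0x05=5: acc |= 5<<7 -> acc=677 shift=14 [end]
Varint 5: bytes[10:12] = A5 05 -> value 677 (2 byte(s))
  byte[12]=0x83 cont=1 payload=0x03=3: acc |= 3<<0 -> acc=3 shift=7
  byte[13]=0xFE cont=1 payload=0x7E=126: acc |= 126<<7 -> acc=16131 shift=14
  byte[14]=0x0F cont=0 payload=0x0F=15: acc |= 15<<14 -> acc=261891 shift=21 [end]
Varint 6: bytes[12:15] = 83 FE 0F -> value 261891 (3 byte(s))

Answer: 8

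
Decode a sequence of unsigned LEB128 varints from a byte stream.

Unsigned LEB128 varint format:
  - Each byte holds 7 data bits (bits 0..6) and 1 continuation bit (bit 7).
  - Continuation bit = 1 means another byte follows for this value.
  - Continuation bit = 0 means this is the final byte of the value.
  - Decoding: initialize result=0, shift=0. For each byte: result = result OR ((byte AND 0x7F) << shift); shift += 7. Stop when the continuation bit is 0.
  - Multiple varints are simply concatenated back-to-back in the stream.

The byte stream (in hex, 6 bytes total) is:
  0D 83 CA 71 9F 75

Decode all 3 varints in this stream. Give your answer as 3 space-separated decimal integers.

Answer: 13 1860867 15007

Derivation:
  byte[0]=0x0D cont=0 payload=0x0D=13: acc |= 13<<0 -> acc=13 shift=7 [end]
Varint 1: bytes[0:1] = 0D -> value 13 (1 byte(s))
  byte[1]=0x83 cont=1 payload=0x03=3: acc |= 3<<0 -> acc=3 shift=7
  byte[2]=0xCA cont=1 payload=0x4A=74: acc |= 74<<7 -> acc=9475 shift=14
  byte[3]=0x71 cont=0 payload=0x71=113: acc |= 113<<14 -> acc=1860867 shift=21 [end]
Varint 2: bytes[1:4] = 83 CA 71 -> value 1860867 (3 byte(s))
  byte[4]=0x9F cont=1 payload=0x1F=31: acc |= 31<<0 -> acc=31 shift=7
  byte[5]=0x75 cont=0 payload=0x75=117: acc |= 117<<7 -> acc=15007 shift=14 [end]
Varint 3: bytes[4:6] = 9F 75 -> value 15007 (2 byte(s))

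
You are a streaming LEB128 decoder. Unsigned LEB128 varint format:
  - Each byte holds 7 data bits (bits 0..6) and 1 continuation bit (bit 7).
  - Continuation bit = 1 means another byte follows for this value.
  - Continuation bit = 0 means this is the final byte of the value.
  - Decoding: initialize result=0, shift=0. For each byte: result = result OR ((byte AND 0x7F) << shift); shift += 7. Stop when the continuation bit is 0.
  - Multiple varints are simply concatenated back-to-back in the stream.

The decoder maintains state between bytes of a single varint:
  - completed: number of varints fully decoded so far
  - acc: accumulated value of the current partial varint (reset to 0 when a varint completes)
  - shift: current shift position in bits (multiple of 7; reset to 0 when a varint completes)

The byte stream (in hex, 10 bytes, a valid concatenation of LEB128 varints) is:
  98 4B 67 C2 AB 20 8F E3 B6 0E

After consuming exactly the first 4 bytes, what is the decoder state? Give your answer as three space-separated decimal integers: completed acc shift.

byte[0]=0x98 cont=1 payload=0x18: acc |= 24<<0 -> completed=0 acc=24 shift=7
byte[1]=0x4B cont=0 payload=0x4B: varint #1 complete (value=9624); reset -> completed=1 acc=0 shift=0
byte[2]=0x67 cont=0 payload=0x67: varint #2 complete (value=103); reset -> completed=2 acc=0 shift=0
byte[3]=0xC2 cont=1 payload=0x42: acc |= 66<<0 -> completed=2 acc=66 shift=7

Answer: 2 66 7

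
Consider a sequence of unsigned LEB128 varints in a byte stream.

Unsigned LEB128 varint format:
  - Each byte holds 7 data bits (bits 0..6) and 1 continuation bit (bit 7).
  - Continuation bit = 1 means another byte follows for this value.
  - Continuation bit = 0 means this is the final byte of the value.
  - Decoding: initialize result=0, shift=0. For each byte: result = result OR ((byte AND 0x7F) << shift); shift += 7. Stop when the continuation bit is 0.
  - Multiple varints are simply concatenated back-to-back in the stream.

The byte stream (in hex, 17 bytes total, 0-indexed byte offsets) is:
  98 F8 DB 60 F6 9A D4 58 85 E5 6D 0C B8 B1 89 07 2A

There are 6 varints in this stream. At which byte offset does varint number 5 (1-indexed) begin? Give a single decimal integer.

  byte[0]=0x98 cont=1 payload=0x18=24: acc |= 24<<0 -> acc=24 shift=7
  byte[1]=0xF8 cont=1 payload=0x78=120: acc |= 120<<7 -> acc=15384 shift=14
  byte[2]=0xDB cont=1 payload=0x5B=91: acc |= 91<<14 -> acc=1506328 shift=21
  byte[3]=0x60 cont=0 payload=0x60=96: acc |= 96<<21 -> acc=202832920 shift=28 [end]
Varint 1: bytes[0:4] = 98 F8 DB 60 -> value 202832920 (4 byte(s))
  byte[4]=0xF6 cont=1 payload=0x76=118: acc |= 118<<0 -> acc=118 shift=7
  byte[5]=0x9A cont=1 payload=0x1A=26: acc |= 26<<7 -> acc=3446 shift=14
  byte[6]=0xD4 cont=1 payload=0x54=84: acc |= 84<<14 -> acc=1379702 shift=21
  byte[7]=0x58 cont=0 payload=0x58=88: acc |= 88<<21 -> acc=185929078 shift=28 [end]
Varint 2: bytes[4:8] = F6 9A D4 58 -> value 185929078 (4 byte(s))
  byte[8]=0x85 cont=1 payload=0x05=5: acc |= 5<<0 -> acc=5 shift=7
  byte[9]=0xE5 cont=1 payload=0x65=101: acc |= 101<<7 -> acc=12933 shift=14
  byte[10]=0x6D cont=0 payload=0x6D=109: acc |= 109<<14 -> acc=1798789 shift=21 [end]
Varint 3: bytes[8:11] = 85 E5 6D -> value 1798789 (3 byte(s))
  byte[11]=0x0C cont=0 payload=0x0C=12: acc |= 12<<0 -> acc=12 shift=7 [end]
Varint 4: bytes[11:12] = 0C -> value 12 (1 byte(s))
  byte[12]=0xB8 cont=1 payload=0x38=56: acc |= 56<<0 -> acc=56 shift=7
  byte[13]=0xB1 cont=1 payload=0x31=49: acc |= 49<<7 -> acc=6328 shift=14
  byte[14]=0x89 cont=1 payload=0x09=9: acc |= 9<<14 -> acc=153784 shift=21
  byte[15]=0x07 cont=0 payload=0x07=7: acc |= 7<<21 -> acc=14833848 shift=28 [end]
Varint 5: bytes[12:16] = B8 B1 89 07 -> value 14833848 (4 byte(s))
  byte[16]=0x2A cont=0 payload=0x2A=42: acc |= 42<<0 -> acc=42 shift=7 [end]
Varint 6: bytes[16:17] = 2A -> value 42 (1 byte(s))

Answer: 12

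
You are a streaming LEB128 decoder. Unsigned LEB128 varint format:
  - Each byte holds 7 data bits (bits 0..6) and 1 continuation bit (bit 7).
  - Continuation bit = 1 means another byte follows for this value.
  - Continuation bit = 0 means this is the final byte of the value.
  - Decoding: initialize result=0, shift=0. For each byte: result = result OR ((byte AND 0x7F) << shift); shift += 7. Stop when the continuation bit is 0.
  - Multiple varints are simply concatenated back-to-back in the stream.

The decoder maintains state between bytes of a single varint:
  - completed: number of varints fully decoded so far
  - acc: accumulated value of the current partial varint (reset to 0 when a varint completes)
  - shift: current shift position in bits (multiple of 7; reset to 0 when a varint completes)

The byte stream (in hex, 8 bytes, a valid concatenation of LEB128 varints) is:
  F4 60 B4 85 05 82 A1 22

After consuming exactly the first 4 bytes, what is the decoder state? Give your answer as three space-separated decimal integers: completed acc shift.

byte[0]=0xF4 cont=1 payload=0x74: acc |= 116<<0 -> completed=0 acc=116 shift=7
byte[1]=0x60 cont=0 payload=0x60: varint #1 complete (value=12404); reset -> completed=1 acc=0 shift=0
byte[2]=0xB4 cont=1 payload=0x34: acc |= 52<<0 -> completed=1 acc=52 shift=7
byte[3]=0x85 cont=1 payload=0x05: acc |= 5<<7 -> completed=1 acc=692 shift=14

Answer: 1 692 14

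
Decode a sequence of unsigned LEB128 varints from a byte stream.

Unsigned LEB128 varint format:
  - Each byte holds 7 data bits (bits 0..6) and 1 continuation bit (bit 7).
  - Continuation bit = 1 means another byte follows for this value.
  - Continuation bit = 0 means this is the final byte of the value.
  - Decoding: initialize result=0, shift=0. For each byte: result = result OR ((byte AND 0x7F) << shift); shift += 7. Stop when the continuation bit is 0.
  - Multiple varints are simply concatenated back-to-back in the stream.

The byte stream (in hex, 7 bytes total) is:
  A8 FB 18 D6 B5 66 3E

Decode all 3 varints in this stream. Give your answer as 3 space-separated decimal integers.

  byte[0]=0xA8 cont=1 payload=0x28=40: acc |= 40<<0 -> acc=40 shift=7
  byte[1]=0xFB cont=1 payload=0x7B=123: acc |= 123<<7 -> acc=15784 shift=14
  byte[2]=0x18 cont=0 payload=0x18=24: acc |= 24<<14 -> acc=409000 shift=21 [end]
Varint 1: bytes[0:3] = A8 FB 18 -> value 409000 (3 byte(s))
  byte[3]=0xD6 cont=1 payload=0x56=86: acc |= 86<<0 -> acc=86 shift=7
  byte[4]=0xB5 cont=1 payload=0x35=53: acc |= 53<<7 -> acc=6870 shift=14
  byte[5]=0x66 cont=0 payload=0x66=102: acc |= 102<<14 -> acc=1678038 shift=21 [end]
Varint 2: bytes[3:6] = D6 B5 66 -> value 1678038 (3 byte(s))
  byte[6]=0x3E cont=0 payload=0x3E=62: acc |= 62<<0 -> acc=62 shift=7 [end]
Varint 3: bytes[6:7] = 3E -> value 62 (1 byte(s))

Answer: 409000 1678038 62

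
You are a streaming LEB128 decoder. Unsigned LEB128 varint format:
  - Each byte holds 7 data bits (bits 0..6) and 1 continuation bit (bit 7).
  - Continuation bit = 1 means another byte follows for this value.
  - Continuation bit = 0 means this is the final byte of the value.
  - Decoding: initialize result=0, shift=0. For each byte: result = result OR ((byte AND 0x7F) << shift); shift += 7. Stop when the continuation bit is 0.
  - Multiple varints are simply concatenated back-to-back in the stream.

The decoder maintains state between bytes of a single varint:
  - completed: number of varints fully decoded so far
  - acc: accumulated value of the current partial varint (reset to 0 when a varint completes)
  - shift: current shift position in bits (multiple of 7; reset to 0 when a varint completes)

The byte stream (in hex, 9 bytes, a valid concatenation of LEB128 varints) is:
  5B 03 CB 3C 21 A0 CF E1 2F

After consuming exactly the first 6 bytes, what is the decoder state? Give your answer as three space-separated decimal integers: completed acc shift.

Answer: 4 32 7

Derivation:
byte[0]=0x5B cont=0 payload=0x5B: varint #1 complete (value=91); reset -> completed=1 acc=0 shift=0
byte[1]=0x03 cont=0 payload=0x03: varint #2 complete (value=3); reset -> completed=2 acc=0 shift=0
byte[2]=0xCB cont=1 payload=0x4B: acc |= 75<<0 -> completed=2 acc=75 shift=7
byte[3]=0x3C cont=0 payload=0x3C: varint #3 complete (value=7755); reset -> completed=3 acc=0 shift=0
byte[4]=0x21 cont=0 payload=0x21: varint #4 complete (value=33); reset -> completed=4 acc=0 shift=0
byte[5]=0xA0 cont=1 payload=0x20: acc |= 32<<0 -> completed=4 acc=32 shift=7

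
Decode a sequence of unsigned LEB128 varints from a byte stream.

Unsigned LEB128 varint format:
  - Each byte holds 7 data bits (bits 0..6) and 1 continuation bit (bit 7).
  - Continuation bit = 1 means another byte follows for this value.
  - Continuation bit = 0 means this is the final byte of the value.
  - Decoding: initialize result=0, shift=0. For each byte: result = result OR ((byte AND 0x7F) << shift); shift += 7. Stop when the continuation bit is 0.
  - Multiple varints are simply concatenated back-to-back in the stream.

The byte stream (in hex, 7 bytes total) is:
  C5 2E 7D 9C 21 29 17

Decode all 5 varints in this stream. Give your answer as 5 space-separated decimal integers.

Answer: 5957 125 4252 41 23

Derivation:
  byte[0]=0xC5 cont=1 payload=0x45=69: acc |= 69<<0 -> acc=69 shift=7
  byte[1]=0x2E cont=0 payload=0x2E=46: acc |= 46<<7 -> acc=5957 shift=14 [end]
Varint 1: bytes[0:2] = C5 2E -> value 5957 (2 byte(s))
  byte[2]=0x7D cont=0 payload=0x7D=125: acc |= 125<<0 -> acc=125 shift=7 [end]
Varint 2: bytes[2:3] = 7D -> value 125 (1 byte(s))
  byte[3]=0x9C cont=1 payload=0x1C=28: acc |= 28<<0 -> acc=28 shift=7
  byte[4]=0x21 cont=0 payload=0x21=33: acc |= 33<<7 -> acc=4252 shift=14 [end]
Varint 3: bytes[3:5] = 9C 21 -> value 4252 (2 byte(s))
  byte[5]=0x29 cont=0 payload=0x29=41: acc |= 41<<0 -> acc=41 shift=7 [end]
Varint 4: bytes[5:6] = 29 -> value 41 (1 byte(s))
  byte[6]=0x17 cont=0 payload=0x17=23: acc |= 23<<0 -> acc=23 shift=7 [end]
Varint 5: bytes[6:7] = 17 -> value 23 (1 byte(s))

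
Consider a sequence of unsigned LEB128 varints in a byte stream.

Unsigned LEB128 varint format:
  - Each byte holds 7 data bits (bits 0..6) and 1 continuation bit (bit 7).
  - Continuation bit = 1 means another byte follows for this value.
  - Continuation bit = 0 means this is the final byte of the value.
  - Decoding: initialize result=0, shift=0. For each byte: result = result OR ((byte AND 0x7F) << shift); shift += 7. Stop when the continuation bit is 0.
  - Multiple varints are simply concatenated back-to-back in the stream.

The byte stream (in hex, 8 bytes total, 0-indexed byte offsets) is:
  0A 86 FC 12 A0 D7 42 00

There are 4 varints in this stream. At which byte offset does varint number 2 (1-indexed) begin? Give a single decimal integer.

Answer: 1

Derivation:
  byte[0]=0x0A cont=0 payload=0x0A=10: acc |= 10<<0 -> acc=10 shift=7 [end]
Varint 1: bytes[0:1] = 0A -> value 10 (1 byte(s))
  byte[1]=0x86 cont=1 payload=0x06=6: acc |= 6<<0 -> acc=6 shift=7
  byte[2]=0xFC cont=1 payload=0x7C=124: acc |= 124<<7 -> acc=15878 shift=14
  byte[3]=0x12 cont=0 payload=0x12=18: acc |= 18<<14 -> acc=310790 shift=21 [end]
Varint 2: bytes[1:4] = 86 FC 12 -> value 310790 (3 byte(s))
  byte[4]=0xA0 cont=1 payload=0x20=32: acc |= 32<<0 -> acc=32 shift=7
  byte[5]=0xD7 cont=1 payload=0x57=87: acc |= 87<<7 -> acc=11168 shift=14
  byte[6]=0x42 cont=0 payload=0x42=66: acc |= 66<<14 -> acc=1092512 shift=21 [end]
Varint 3: bytes[4:7] = A0 D7 42 -> value 1092512 (3 byte(s))
  byte[7]=0x00 cont=0 payload=0x00=0: acc |= 0<<0 -> acc=0 shift=7 [end]
Varint 4: bytes[7:8] = 00 -> value 0 (1 byte(s))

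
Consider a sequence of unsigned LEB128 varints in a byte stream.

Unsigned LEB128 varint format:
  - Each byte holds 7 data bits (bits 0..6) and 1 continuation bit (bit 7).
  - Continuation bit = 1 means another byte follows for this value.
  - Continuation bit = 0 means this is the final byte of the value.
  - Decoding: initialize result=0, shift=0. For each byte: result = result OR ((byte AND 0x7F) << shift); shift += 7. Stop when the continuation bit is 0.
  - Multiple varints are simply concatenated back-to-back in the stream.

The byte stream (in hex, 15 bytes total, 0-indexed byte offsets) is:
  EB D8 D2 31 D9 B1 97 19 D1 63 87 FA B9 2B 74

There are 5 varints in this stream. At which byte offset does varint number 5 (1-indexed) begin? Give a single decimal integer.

  byte[0]=0xEB cont=1 payload=0x6B=107: acc |= 107<<0 -> acc=107 shift=7
  byte[1]=0xD8 cont=1 payload=0x58=88: acc |= 88<<7 -> acc=11371 shift=14
  byte[2]=0xD2 cont=1 payload=0x52=82: acc |= 82<<14 -> acc=1354859 shift=21
  byte[3]=0x31 cont=0 payload=0x31=49: acc |= 49<<21 -> acc=104115307 shift=28 [end]
Varint 1: bytes[0:4] = EB D8 D2 31 -> value 104115307 (4 byte(s))
  byte[4]=0xD9 cont=1 payload=0x59=89: acc |= 89<<0 -> acc=89 shift=7
  byte[5]=0xB1 cont=1 payload=0x31=49: acc |= 49<<7 -> acc=6361 shift=14
  byte[6]=0x97 cont=1 payload=0x17=23: acc |= 23<<14 -> acc=383193 shift=21
  byte[7]=0x19 cont=0 payload=0x19=25: acc |= 25<<21 -> acc=52811993 shift=28 [end]
Varint 2: bytes[4:8] = D9 B1 97 19 -> value 52811993 (4 byte(s))
  byte[8]=0xD1 cont=1 payload=0x51=81: acc |= 81<<0 -> acc=81 shift=7
  byte[9]=0x63 cont=0 payload=0x63=99: acc |= 99<<7 -> acc=12753 shift=14 [end]
Varint 3: bytes[8:10] = D1 63 -> value 12753 (2 byte(s))
  byte[10]=0x87 cont=1 payload=0x07=7: acc |= 7<<0 -> acc=7 shift=7
  byte[11]=0xFA cont=1 payload=0x7A=122: acc |= 122<<7 -> acc=15623 shift=14
  byte[12]=0xB9 cont=1 payload=0x39=57: acc |= 57<<14 -> acc=949511 shift=21
  byte[13]=0x2B cont=0 payload=0x2B=43: acc |= 43<<21 -> acc=91127047 shift=28 [end]
Varint 4: bytes[10:14] = 87 FA B9 2B -> value 91127047 (4 byte(s))
  byte[14]=0x74 cont=0 payload=0x74=116: acc |= 116<<0 -> acc=116 shift=7 [end]
Varint 5: bytes[14:15] = 74 -> value 116 (1 byte(s))

Answer: 14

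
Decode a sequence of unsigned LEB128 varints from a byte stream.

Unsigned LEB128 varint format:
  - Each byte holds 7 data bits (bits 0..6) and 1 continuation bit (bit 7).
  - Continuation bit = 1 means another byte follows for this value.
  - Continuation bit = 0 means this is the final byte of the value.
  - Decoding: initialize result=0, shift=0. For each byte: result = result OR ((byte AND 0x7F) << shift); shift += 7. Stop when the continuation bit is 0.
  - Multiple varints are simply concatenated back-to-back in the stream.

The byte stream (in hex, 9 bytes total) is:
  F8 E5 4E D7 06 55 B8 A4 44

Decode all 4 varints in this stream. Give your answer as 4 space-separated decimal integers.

  byte[0]=0xF8 cont=1 payload=0x78=120: acc |= 120<<0 -> acc=120 shift=7
  byte[1]=0xE5 cont=1 payload=0x65=101: acc |= 101<<7 -> acc=13048 shift=14
  byte[2]=0x4E cont=0 payload=0x4E=78: acc |= 78<<14 -> acc=1291000 shift=21 [end]
Varint 1: bytes[0:3] = F8 E5 4E -> value 1291000 (3 byte(s))
  byte[3]=0xD7 cont=1 payload=0x57=87: acc |= 87<<0 -> acc=87 shift=7
  byte[4]=0x06 cont=0 payload=0x06=6: acc |= 6<<7 -> acc=855 shift=14 [end]
Varint 2: bytes[3:5] = D7 06 -> value 855 (2 byte(s))
  byte[5]=0x55 cont=0 payload=0x55=85: acc |= 85<<0 -> acc=85 shift=7 [end]
Varint 3: bytes[5:6] = 55 -> value 85 (1 byte(s))
  byte[6]=0xB8 cont=1 payload=0x38=56: acc |= 56<<0 -> acc=56 shift=7
  byte[7]=0xA4 cont=1 payload=0x24=36: acc |= 36<<7 -> acc=4664 shift=14
  byte[8]=0x44 cont=0 payload=0x44=68: acc |= 68<<14 -> acc=1118776 shift=21 [end]
Varint 4: bytes[6:9] = B8 A4 44 -> value 1118776 (3 byte(s))

Answer: 1291000 855 85 1118776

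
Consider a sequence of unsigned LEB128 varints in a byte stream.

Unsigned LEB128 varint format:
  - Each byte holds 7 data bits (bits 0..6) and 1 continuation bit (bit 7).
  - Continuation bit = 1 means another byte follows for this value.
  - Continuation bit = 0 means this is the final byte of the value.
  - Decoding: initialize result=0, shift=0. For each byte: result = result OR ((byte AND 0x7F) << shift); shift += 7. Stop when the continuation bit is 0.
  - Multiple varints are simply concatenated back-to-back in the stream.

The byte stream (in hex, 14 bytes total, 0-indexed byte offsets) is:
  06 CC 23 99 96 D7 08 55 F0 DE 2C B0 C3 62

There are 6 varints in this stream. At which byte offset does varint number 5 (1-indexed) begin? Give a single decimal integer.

  byte[0]=0x06 cont=0 payload=0x06=6: acc |= 6<<0 -> acc=6 shift=7 [end]
Varint 1: bytes[0:1] = 06 -> value 6 (1 byte(s))
  byte[1]=0xCC cont=1 payload=0x4C=76: acc |= 76<<0 -> acc=76 shift=7
  byte[2]=0x23 cont=0 payload=0x23=35: acc |= 35<<7 -> acc=4556 shift=14 [end]
Varint 2: bytes[1:3] = CC 23 -> value 4556 (2 byte(s))
  byte[3]=0x99 cont=1 payload=0x19=25: acc |= 25<<0 -> acc=25 shift=7
  byte[4]=0x96 cont=1 payload=0x16=22: acc |= 22<<7 -> acc=2841 shift=14
  byte[5]=0xD7 cont=1 payload=0x57=87: acc |= 87<<14 -> acc=1428249 shift=21
  byte[6]=0x08 cont=0 payload=0x08=8: acc |= 8<<21 -> acc=18205465 shift=28 [end]
Varint 3: bytes[3:7] = 99 96 D7 08 -> value 18205465 (4 byte(s))
  byte[7]=0x55 cont=0 payload=0x55=85: acc |= 85<<0 -> acc=85 shift=7 [end]
Varint 4: bytes[7:8] = 55 -> value 85 (1 byte(s))
  byte[8]=0xF0 cont=1 payload=0x70=112: acc |= 112<<0 -> acc=112 shift=7
  byte[9]=0xDE cont=1 payload=0x5E=94: acc |= 94<<7 -> acc=12144 shift=14
  byte[10]=0x2C cont=0 payload=0x2C=44: acc |= 44<<14 -> acc=733040 shift=21 [end]
Varint 5: bytes[8:11] = F0 DE 2C -> value 733040 (3 byte(s))
  byte[11]=0xB0 cont=1 payload=0x30=48: acc |= 48<<0 -> acc=48 shift=7
  byte[12]=0xC3 cont=1 payload=0x43=67: acc |= 67<<7 -> acc=8624 shift=14
  byte[13]=0x62 cont=0 payload=0x62=98: acc |= 98<<14 -> acc=1614256 shift=21 [end]
Varint 6: bytes[11:14] = B0 C3 62 -> value 1614256 (3 byte(s))

Answer: 8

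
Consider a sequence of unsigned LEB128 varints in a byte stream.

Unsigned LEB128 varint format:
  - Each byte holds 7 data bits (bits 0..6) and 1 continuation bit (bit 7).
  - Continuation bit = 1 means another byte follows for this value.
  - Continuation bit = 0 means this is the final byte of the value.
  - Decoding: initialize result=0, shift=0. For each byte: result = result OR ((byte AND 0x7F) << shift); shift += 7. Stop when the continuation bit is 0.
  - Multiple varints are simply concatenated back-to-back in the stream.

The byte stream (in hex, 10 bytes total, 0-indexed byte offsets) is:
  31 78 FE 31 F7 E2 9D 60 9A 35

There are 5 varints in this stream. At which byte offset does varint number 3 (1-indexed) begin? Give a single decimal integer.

  byte[0]=0x31 cont=0 payload=0x31=49: acc |= 49<<0 -> acc=49 shift=7 [end]
Varint 1: bytes[0:1] = 31 -> value 49 (1 byte(s))
  byte[1]=0x78 cont=0 payload=0x78=120: acc |= 120<<0 -> acc=120 shift=7 [end]
Varint 2: bytes[1:2] = 78 -> value 120 (1 byte(s))
  byte[2]=0xFE cont=1 payload=0x7E=126: acc |= 126<<0 -> acc=126 shift=7
  byte[3]=0x31 cont=0 payload=0x31=49: acc |= 49<<7 -> acc=6398 shift=14 [end]
Varint 3: bytes[2:4] = FE 31 -> value 6398 (2 byte(s))
  byte[4]=0xF7 cont=1 payload=0x77=119: acc |= 119<<0 -> acc=119 shift=7
  byte[5]=0xE2 cont=1 payload=0x62=98: acc |= 98<<7 -> acc=12663 shift=14
  byte[6]=0x9D cont=1 payload=0x1D=29: acc |= 29<<14 -> acc=487799 shift=21
  byte[7]=0x60 cont=0 payload=0x60=96: acc |= 96<<21 -> acc=201814391 shift=28 [end]
Varint 4: bytes[4:8] = F7 E2 9D 60 -> value 201814391 (4 byte(s))
  byte[8]=0x9A cont=1 payload=0x1A=26: acc |= 26<<0 -> acc=26 shift=7
  byte[9]=0x35 cont=0 payload=0x35=53: acc |= 53<<7 -> acc=6810 shift=14 [end]
Varint 5: bytes[8:10] = 9A 35 -> value 6810 (2 byte(s))

Answer: 2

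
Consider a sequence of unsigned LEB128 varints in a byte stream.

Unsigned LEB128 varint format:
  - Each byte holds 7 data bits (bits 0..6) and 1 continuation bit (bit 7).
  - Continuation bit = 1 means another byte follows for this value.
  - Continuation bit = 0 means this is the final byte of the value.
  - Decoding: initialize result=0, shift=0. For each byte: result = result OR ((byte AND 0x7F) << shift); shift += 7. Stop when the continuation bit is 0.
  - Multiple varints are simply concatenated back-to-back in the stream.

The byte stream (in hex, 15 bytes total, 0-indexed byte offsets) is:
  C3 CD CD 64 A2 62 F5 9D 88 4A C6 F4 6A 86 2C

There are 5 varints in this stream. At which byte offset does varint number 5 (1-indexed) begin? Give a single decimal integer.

Answer: 13

Derivation:
  byte[0]=0xC3 cont=1 payload=0x43=67: acc |= 67<<0 -> acc=67 shift=7
  byte[1]=0xCD cont=1 payload=0x4D=77: acc |= 77<<7 -> acc=9923 shift=14
  byte[2]=0xCD cont=1 payload=0x4D=77: acc |= 77<<14 -> acc=1271491 shift=21
  byte[3]=0x64 cont=0 payload=0x64=100: acc |= 100<<21 -> acc=210986691 shift=28 [end]
Varint 1: bytes[0:4] = C3 CD CD 64 -> value 210986691 (4 byte(s))
  byte[4]=0xA2 cont=1 payload=0x22=34: acc |= 34<<0 -> acc=34 shift=7
  byte[5]=0x62 cont=0 payload=0x62=98: acc |= 98<<7 -> acc=12578 shift=14 [end]
Varint 2: bytes[4:6] = A2 62 -> value 12578 (2 byte(s))
  byte[6]=0xF5 cont=1 payload=0x75=117: acc |= 117<<0 -> acc=117 shift=7
  byte[7]=0x9D cont=1 payload=0x1D=29: acc |= 29<<7 -> acc=3829 shift=14
  byte[8]=0x88 cont=1 payload=0x08=8: acc |= 8<<14 -> acc=134901 shift=21
  byte[9]=0x4A cont=0 payload=0x4A=74: acc |= 74<<21 -> acc=155324149 shift=28 [end]
Varint 3: bytes[6:10] = F5 9D 88 4A -> value 155324149 (4 byte(s))
  byte[10]=0xC6 cont=1 payload=0x46=70: acc |= 70<<0 -> acc=70 shift=7
  byte[11]=0xF4 cont=1 payload=0x74=116: acc |= 116<<7 -> acc=14918 shift=14
  byte[12]=0x6A cont=0 payload=0x6A=106: acc |= 106<<14 -> acc=1751622 shift=21 [end]
Varint 4: bytes[10:13] = C6 F4 6A -> value 1751622 (3 byte(s))
  byte[13]=0x86 cont=1 payload=0x06=6: acc |= 6<<0 -> acc=6 shift=7
  byte[14]=0x2C cont=0 payload=0x2C=44: acc |= 44<<7 -> acc=5638 shift=14 [end]
Varint 5: bytes[13:15] = 86 2C -> value 5638 (2 byte(s))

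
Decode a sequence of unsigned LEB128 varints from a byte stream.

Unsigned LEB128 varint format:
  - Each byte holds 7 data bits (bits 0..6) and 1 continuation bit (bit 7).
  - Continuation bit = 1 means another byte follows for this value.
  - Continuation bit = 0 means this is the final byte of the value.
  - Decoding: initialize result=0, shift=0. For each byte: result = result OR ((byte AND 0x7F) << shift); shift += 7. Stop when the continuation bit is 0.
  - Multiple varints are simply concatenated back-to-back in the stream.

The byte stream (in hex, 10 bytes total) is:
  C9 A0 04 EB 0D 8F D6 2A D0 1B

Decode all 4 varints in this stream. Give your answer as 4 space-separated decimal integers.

Answer: 69705 1771 699151 3536

Derivation:
  byte[0]=0xC9 cont=1 payload=0x49=73: acc |= 73<<0 -> acc=73 shift=7
  byte[1]=0xA0 cont=1 payload=0x20=32: acc |= 32<<7 -> acc=4169 shift=14
  byte[2]=0x04 cont=0 payload=0x04=4: acc |= 4<<14 -> acc=69705 shift=21 [end]
Varint 1: bytes[0:3] = C9 A0 04 -> value 69705 (3 byte(s))
  byte[3]=0xEB cont=1 payload=0x6B=107: acc |= 107<<0 -> acc=107 shift=7
  byte[4]=0x0D cont=0 payload=0x0D=13: acc |= 13<<7 -> acc=1771 shift=14 [end]
Varint 2: bytes[3:5] = EB 0D -> value 1771 (2 byte(s))
  byte[5]=0x8F cont=1 payload=0x0F=15: acc |= 15<<0 -> acc=15 shift=7
  byte[6]=0xD6 cont=1 payload=0x56=86: acc |= 86<<7 -> acc=11023 shift=14
  byte[7]=0x2A cont=0 payload=0x2A=42: acc |= 42<<14 -> acc=699151 shift=21 [end]
Varint 3: bytes[5:8] = 8F D6 2A -> value 699151 (3 byte(s))
  byte[8]=0xD0 cont=1 payload=0x50=80: acc |= 80<<0 -> acc=80 shift=7
  byte[9]=0x1B cont=0 payload=0x1B=27: acc |= 27<<7 -> acc=3536 shift=14 [end]
Varint 4: bytes[8:10] = D0 1B -> value 3536 (2 byte(s))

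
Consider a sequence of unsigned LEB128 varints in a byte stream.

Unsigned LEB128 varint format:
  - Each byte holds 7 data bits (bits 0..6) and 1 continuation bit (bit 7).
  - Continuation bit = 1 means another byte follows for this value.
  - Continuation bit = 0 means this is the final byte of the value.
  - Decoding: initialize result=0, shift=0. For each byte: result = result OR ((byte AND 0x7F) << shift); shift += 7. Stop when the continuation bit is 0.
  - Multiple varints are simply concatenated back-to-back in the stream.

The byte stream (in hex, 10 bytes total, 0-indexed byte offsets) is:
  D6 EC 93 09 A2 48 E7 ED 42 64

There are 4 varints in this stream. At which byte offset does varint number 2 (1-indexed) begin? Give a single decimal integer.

Answer: 4

Derivation:
  byte[0]=0xD6 cont=1 payload=0x56=86: acc |= 86<<0 -> acc=86 shift=7
  byte[1]=0xEC cont=1 payload=0x6C=108: acc |= 108<<7 -> acc=13910 shift=14
  byte[2]=0x93 cont=1 payload=0x13=19: acc |= 19<<14 -> acc=325206 shift=21
  byte[3]=0x09 cont=0 payload=0x09=9: acc |= 9<<21 -> acc=19199574 shift=28 [end]
Varint 1: bytes[0:4] = D6 EC 93 09 -> value 19199574 (4 byte(s))
  byte[4]=0xA2 cont=1 payload=0x22=34: acc |= 34<<0 -> acc=34 shift=7
  byte[5]=0x48 cont=0 payload=0x48=72: acc |= 72<<7 -> acc=9250 shift=14 [end]
Varint 2: bytes[4:6] = A2 48 -> value 9250 (2 byte(s))
  byte[6]=0xE7 cont=1 payload=0x67=103: acc |= 103<<0 -> acc=103 shift=7
  byte[7]=0xED cont=1 payload=0x6D=109: acc |= 109<<7 -> acc=14055 shift=14
  byte[8]=0x42 cont=0 payload=0x42=66: acc |= 66<<14 -> acc=1095399 shift=21 [end]
Varint 3: bytes[6:9] = E7 ED 42 -> value 1095399 (3 byte(s))
  byte[9]=0x64 cont=0 payload=0x64=100: acc |= 100<<0 -> acc=100 shift=7 [end]
Varint 4: bytes[9:10] = 64 -> value 100 (1 byte(s))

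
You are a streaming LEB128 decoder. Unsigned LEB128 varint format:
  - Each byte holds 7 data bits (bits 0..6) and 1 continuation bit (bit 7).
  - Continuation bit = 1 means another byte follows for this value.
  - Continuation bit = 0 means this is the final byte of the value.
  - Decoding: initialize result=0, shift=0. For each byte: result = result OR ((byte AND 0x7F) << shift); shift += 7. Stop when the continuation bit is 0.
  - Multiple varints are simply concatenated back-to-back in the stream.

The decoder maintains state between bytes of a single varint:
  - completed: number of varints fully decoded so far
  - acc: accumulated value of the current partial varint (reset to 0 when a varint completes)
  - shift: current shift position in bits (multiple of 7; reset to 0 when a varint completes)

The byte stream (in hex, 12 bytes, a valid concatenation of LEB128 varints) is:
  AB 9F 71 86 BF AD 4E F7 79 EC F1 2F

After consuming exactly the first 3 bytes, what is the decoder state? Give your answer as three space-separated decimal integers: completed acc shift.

byte[0]=0xAB cont=1 payload=0x2B: acc |= 43<<0 -> completed=0 acc=43 shift=7
byte[1]=0x9F cont=1 payload=0x1F: acc |= 31<<7 -> completed=0 acc=4011 shift=14
byte[2]=0x71 cont=0 payload=0x71: varint #1 complete (value=1855403); reset -> completed=1 acc=0 shift=0

Answer: 1 0 0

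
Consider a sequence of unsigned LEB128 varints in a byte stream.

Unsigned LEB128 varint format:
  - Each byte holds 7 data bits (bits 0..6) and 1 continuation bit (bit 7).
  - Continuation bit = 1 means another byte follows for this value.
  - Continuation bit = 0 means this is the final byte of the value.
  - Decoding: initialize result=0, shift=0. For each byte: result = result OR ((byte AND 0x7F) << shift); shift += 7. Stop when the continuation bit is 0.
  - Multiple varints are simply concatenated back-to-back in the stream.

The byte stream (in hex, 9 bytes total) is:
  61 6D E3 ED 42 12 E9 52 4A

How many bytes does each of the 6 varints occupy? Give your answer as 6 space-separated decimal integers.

  byte[0]=0x61 cont=0 payload=0x61=97: acc |= 97<<0 -> acc=97 shift=7 [end]
Varint 1: bytes[0:1] = 61 -> value 97 (1 byte(s))
  byte[1]=0x6D cont=0 payload=0x6D=109: acc |= 109<<0 -> acc=109 shift=7 [end]
Varint 2: bytes[1:2] = 6D -> value 109 (1 byte(s))
  byte[2]=0xE3 cont=1 payload=0x63=99: acc |= 99<<0 -> acc=99 shift=7
  byte[3]=0xED cont=1 payload=0x6D=109: acc |= 109<<7 -> acc=14051 shift=14
  byte[4]=0x42 cont=0 payload=0x42=66: acc |= 66<<14 -> acc=1095395 shift=21 [end]
Varint 3: bytes[2:5] = E3 ED 42 -> value 1095395 (3 byte(s))
  byte[5]=0x12 cont=0 payload=0x12=18: acc |= 18<<0 -> acc=18 shift=7 [end]
Varint 4: bytes[5:6] = 12 -> value 18 (1 byte(s))
  byte[6]=0xE9 cont=1 payload=0x69=105: acc |= 105<<0 -> acc=105 shift=7
  byte[7]=0x52 cont=0 payload=0x52=82: acc |= 82<<7 -> acc=10601 shift=14 [end]
Varint 5: bytes[6:8] = E9 52 -> value 10601 (2 byte(s))
  byte[8]=0x4A cont=0 payload=0x4A=74: acc |= 74<<0 -> acc=74 shift=7 [end]
Varint 6: bytes[8:9] = 4A -> value 74 (1 byte(s))

Answer: 1 1 3 1 2 1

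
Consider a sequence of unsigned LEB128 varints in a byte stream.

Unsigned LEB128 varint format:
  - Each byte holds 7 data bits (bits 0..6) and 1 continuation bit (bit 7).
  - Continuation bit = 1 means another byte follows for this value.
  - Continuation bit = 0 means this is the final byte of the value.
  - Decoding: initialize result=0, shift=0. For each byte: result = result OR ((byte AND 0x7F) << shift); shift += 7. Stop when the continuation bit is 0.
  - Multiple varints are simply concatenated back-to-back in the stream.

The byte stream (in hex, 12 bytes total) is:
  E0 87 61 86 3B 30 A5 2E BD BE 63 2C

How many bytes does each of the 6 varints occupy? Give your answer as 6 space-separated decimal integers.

  byte[0]=0xE0 cont=1 payload=0x60=96: acc |= 96<<0 -> acc=96 shift=7
  byte[1]=0x87 cont=1 payload=0x07=7: acc |= 7<<7 -> acc=992 shift=14
  byte[2]=0x61 cont=0 payload=0x61=97: acc |= 97<<14 -> acc=1590240 shift=21 [end]
Varint 1: bytes[0:3] = E0 87 61 -> value 1590240 (3 byte(s))
  byte[3]=0x86 cont=1 payload=0x06=6: acc |= 6<<0 -> acc=6 shift=7
  byte[4]=0x3B cont=0 payload=0x3B=59: acc |= 59<<7 -> acc=7558 shift=14 [end]
Varint 2: bytes[3:5] = 86 3B -> value 7558 (2 byte(s))
  byte[5]=0x30 cont=0 payload=0x30=48: acc |= 48<<0 -> acc=48 shift=7 [end]
Varint 3: bytes[5:6] = 30 -> value 48 (1 byte(s))
  byte[6]=0xA5 cont=1 payload=0x25=37: acc |= 37<<0 -> acc=37 shift=7
  byte[7]=0x2E cont=0 payload=0x2E=46: acc |= 46<<7 -> acc=5925 shift=14 [end]
Varint 4: bytes[6:8] = A5 2E -> value 5925 (2 byte(s))
  byte[8]=0xBD cont=1 payload=0x3D=61: acc |= 61<<0 -> acc=61 shift=7
  byte[9]=0xBE cont=1 payload=0x3E=62: acc |= 62<<7 -> acc=7997 shift=14
  byte[10]=0x63 cont=0 payload=0x63=99: acc |= 99<<14 -> acc=1630013 shift=21 [end]
Varint 5: bytes[8:11] = BD BE 63 -> value 1630013 (3 byte(s))
  byte[11]=0x2C cont=0 payload=0x2C=44: acc |= 44<<0 -> acc=44 shift=7 [end]
Varint 6: bytes[11:12] = 2C -> value 44 (1 byte(s))

Answer: 3 2 1 2 3 1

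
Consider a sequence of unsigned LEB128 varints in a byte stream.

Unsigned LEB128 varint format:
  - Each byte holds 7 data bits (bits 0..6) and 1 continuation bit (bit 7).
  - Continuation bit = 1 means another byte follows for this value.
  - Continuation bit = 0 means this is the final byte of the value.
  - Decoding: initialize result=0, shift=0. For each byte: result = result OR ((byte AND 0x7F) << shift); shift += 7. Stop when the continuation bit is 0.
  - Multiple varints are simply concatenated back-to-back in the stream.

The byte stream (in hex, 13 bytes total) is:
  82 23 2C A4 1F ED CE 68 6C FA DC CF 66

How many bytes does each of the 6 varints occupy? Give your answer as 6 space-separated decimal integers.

  byte[0]=0x82 cont=1 payload=0x02=2: acc |= 2<<0 -> acc=2 shift=7
  byte[1]=0x23 cont=0 payload=0x23=35: acc |= 35<<7 -> acc=4482 shift=14 [end]
Varint 1: bytes[0:2] = 82 23 -> value 4482 (2 byte(s))
  byte[2]=0x2C cont=0 payload=0x2C=44: acc |= 44<<0 -> acc=44 shift=7 [end]
Varint 2: bytes[2:3] = 2C -> value 44 (1 byte(s))
  byte[3]=0xA4 cont=1 payload=0x24=36: acc |= 36<<0 -> acc=36 shift=7
  byte[4]=0x1F cont=0 payload=0x1F=31: acc |= 31<<7 -> acc=4004 shift=14 [end]
Varint 3: bytes[3:5] = A4 1F -> value 4004 (2 byte(s))
  byte[5]=0xED cont=1 payload=0x6D=109: acc |= 109<<0 -> acc=109 shift=7
  byte[6]=0xCE cont=1 payload=0x4E=78: acc |= 78<<7 -> acc=10093 shift=14
  byte[7]=0x68 cont=0 payload=0x68=104: acc |= 104<<14 -> acc=1714029 shift=21 [end]
Varint 4: bytes[5:8] = ED CE 68 -> value 1714029 (3 byte(s))
  byte[8]=0x6C cont=0 payload=0x6C=108: acc |= 108<<0 -> acc=108 shift=7 [end]
Varint 5: bytes[8:9] = 6C -> value 108 (1 byte(s))
  byte[9]=0xFA cont=1 payload=0x7A=122: acc |= 122<<0 -> acc=122 shift=7
  byte[10]=0xDC cont=1 payload=0x5C=92: acc |= 92<<7 -> acc=11898 shift=14
  byte[11]=0xCF cont=1 payload=0x4F=79: acc |= 79<<14 -> acc=1306234 shift=21
  byte[12]=0x66 cont=0 payload=0x66=102: acc |= 102<<21 -> acc=215215738 shift=28 [end]
Varint 6: bytes[9:13] = FA DC CF 66 -> value 215215738 (4 byte(s))

Answer: 2 1 2 3 1 4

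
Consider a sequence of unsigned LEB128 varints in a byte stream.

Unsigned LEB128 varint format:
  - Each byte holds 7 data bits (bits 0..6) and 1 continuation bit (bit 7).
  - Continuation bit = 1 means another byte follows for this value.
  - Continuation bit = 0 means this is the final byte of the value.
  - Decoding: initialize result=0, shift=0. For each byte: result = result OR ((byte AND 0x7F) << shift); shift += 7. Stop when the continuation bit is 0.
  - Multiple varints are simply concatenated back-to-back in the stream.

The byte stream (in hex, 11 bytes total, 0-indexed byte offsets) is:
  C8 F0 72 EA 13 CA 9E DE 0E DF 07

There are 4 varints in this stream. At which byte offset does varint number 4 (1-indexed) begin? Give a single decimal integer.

Answer: 9

Derivation:
  byte[0]=0xC8 cont=1 payload=0x48=72: acc |= 72<<0 -> acc=72 shift=7
  byte[1]=0xF0 cont=1 payload=0x70=112: acc |= 112<<7 -> acc=14408 shift=14
  byte[2]=0x72 cont=0 payload=0x72=114: acc |= 114<<14 -> acc=1882184 shift=21 [end]
Varint 1: bytes[0:3] = C8 F0 72 -> value 1882184 (3 byte(s))
  byte[3]=0xEA cont=1 payload=0x6A=106: acc |= 106<<0 -> acc=106 shift=7
  byte[4]=0x13 cont=0 payload=0x13=19: acc |= 19<<7 -> acc=2538 shift=14 [end]
Varint 2: bytes[3:5] = EA 13 -> value 2538 (2 byte(s))
  byte[5]=0xCA cont=1 payload=0x4A=74: acc |= 74<<0 -> acc=74 shift=7
  byte[6]=0x9E cont=1 payload=0x1E=30: acc |= 30<<7 -> acc=3914 shift=14
  byte[7]=0xDE cont=1 payload=0x5E=94: acc |= 94<<14 -> acc=1544010 shift=21
  byte[8]=0x0E cont=0 payload=0x0E=14: acc |= 14<<21 -> acc=30904138 shift=28 [end]
Varint 3: bytes[5:9] = CA 9E DE 0E -> value 30904138 (4 byte(s))
  byte[9]=0xDF cont=1 payload=0x5F=95: acc |= 95<<0 -> acc=95 shift=7
  byte[10]=0x07 cont=0 payload=0x07=7: acc |= 7<<7 -> acc=991 shift=14 [end]
Varint 4: bytes[9:11] = DF 07 -> value 991 (2 byte(s))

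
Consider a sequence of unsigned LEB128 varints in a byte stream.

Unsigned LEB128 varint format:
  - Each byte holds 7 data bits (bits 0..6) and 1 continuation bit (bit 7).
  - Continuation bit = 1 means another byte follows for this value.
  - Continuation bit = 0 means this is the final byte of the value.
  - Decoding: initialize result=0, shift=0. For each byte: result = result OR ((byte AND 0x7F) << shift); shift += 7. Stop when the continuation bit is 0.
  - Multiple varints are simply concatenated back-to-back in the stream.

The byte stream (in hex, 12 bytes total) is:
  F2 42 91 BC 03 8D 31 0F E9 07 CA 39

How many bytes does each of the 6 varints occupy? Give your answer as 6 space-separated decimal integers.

  byte[0]=0xF2 cont=1 payload=0x72=114: acc |= 114<<0 -> acc=114 shift=7
  byte[1]=0x42 cont=0 payload=0x42=66: acc |= 66<<7 -> acc=8562 shift=14 [end]
Varint 1: bytes[0:2] = F2 42 -> value 8562 (2 byte(s))
  byte[2]=0x91 cont=1 payload=0x11=17: acc |= 17<<0 -> acc=17 shift=7
  byte[3]=0xBC cont=1 payload=0x3C=60: acc |= 60<<7 -> acc=7697 shift=14
  byte[4]=0x03 cont=0 payload=0x03=3: acc |= 3<<14 -> acc=56849 shift=21 [end]
Varint 2: bytes[2:5] = 91 BC 03 -> value 56849 (3 byte(s))
  byte[5]=0x8D cont=1 payload=0x0D=13: acc |= 13<<0 -> acc=13 shift=7
  byte[6]=0x31 cont=0 payload=0x31=49: acc |= 49<<7 -> acc=6285 shift=14 [end]
Varint 3: bytes[5:7] = 8D 31 -> value 6285 (2 byte(s))
  byte[7]=0x0F cont=0 payload=0x0F=15: acc |= 15<<0 -> acc=15 shift=7 [end]
Varint 4: bytes[7:8] = 0F -> value 15 (1 byte(s))
  byte[8]=0xE9 cont=1 payload=0x69=105: acc |= 105<<0 -> acc=105 shift=7
  byte[9]=0x07 cont=0 payload=0x07=7: acc |= 7<<7 -> acc=1001 shift=14 [end]
Varint 5: bytes[8:10] = E9 07 -> value 1001 (2 byte(s))
  byte[10]=0xCA cont=1 payload=0x4A=74: acc |= 74<<0 -> acc=74 shift=7
  byte[11]=0x39 cont=0 payload=0x39=57: acc |= 57<<7 -> acc=7370 shift=14 [end]
Varint 6: bytes[10:12] = CA 39 -> value 7370 (2 byte(s))

Answer: 2 3 2 1 2 2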